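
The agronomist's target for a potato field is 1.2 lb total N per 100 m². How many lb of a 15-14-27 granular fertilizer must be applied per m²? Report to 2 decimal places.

Product per 100 m² = 1.2 / 15% = 8 lb.
Convert to per m²: 8 × 0.01 = 0.08 lb.

0.08 lb of product per sq m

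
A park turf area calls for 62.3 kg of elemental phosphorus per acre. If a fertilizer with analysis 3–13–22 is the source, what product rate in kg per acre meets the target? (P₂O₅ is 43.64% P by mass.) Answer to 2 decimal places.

As P₂O₅: 62.3 / 0.4364 = 142.759 kg per acre.
Product per acre = 142.759 / 13% = 1098.146 kg.

1098.15 kg of product per acre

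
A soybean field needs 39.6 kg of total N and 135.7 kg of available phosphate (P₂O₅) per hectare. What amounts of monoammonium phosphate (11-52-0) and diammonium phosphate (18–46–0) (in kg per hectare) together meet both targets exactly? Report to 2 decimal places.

144.42 kg monoammonium phosphate, 131.74 kg diammonium phosphate

Per-hectare balance (a = monoammonium phosphate, b = diammonium phosphate):
N: 0.11·a + 0.18·b = 39.6
P₂O₅: 0.52·a + 0.46·b = 135.7
From row1: a = (39.6 − 0.18·b) / 0.11.
Into row2: 0.52·(39.6 − 0.18·b)/0.11 + 0.46·b = 135.7 → b = 131.744, a = 144.419.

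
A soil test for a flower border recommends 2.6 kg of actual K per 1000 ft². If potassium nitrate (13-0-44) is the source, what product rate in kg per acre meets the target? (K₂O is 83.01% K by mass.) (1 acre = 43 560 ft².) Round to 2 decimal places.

310.08 kg of product per acre

As K₂O: 2.6 / 0.8301 = 3.13215 kg per 1000 ft².
Product per 1000 ft² = 3.13215 / 44% = 7.11853 kg.
Convert to per acre: 7.11853 × 43.56 = 310.083 kg.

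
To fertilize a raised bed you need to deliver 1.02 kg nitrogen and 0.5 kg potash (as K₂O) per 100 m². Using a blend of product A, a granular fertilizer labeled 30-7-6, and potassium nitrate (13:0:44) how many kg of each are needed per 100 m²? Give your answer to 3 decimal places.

Per-100 m² balance (a = product A, b = potassium nitrate):
N: 0.3·a + 0.13·b = 1.02
K₂O: 0.06·a + 0.44·b = 0.5
Solving simultaneously: a = 3.09018, b = 0.714976.

3.090 kg product A, 0.715 kg potassium nitrate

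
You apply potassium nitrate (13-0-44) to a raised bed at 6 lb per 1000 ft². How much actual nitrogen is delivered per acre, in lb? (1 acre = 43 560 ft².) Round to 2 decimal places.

33.98 lb N per acre

nitrogen per 1000 ft² = 6 × 13% = 0.78 lb.
Convert to per acre: 0.78 × 43.56 = 33.9768 lb.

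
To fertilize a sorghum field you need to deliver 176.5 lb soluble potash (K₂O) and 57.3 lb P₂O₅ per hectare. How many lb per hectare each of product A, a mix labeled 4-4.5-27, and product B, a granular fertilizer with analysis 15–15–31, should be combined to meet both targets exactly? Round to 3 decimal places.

328.136 lb product A, 283.559 lb product B

Per-hectare balance (a = product A, b = product B):
K₂O: 0.27·a + 0.31·b = 176.5
P₂O₅: 0.045·a + 0.15·b = 57.3
Eliminate a: (row1) − 0.27/0.045·(row2) → -0.59·b = -167.3, so b = 283.5593.
Back-substitute: a = (176.5 − 0.31·283.5593) / 0.27 = 328.1356.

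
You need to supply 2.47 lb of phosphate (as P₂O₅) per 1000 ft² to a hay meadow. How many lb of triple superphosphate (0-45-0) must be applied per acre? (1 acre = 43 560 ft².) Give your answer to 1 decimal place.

239.1 lb of product per acre

Product per 1000 ft² = 2.47 / 45% = 5.48889 lb.
Convert to per acre: 5.48889 × 43.56 = 239.096 lb.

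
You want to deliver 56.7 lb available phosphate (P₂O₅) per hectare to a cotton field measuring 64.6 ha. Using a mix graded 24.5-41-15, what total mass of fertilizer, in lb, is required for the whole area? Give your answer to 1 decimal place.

8933.7 lb

Product per hectare = 56.7 / 41% = 138.293 lb.
Total product = 138.293 × 64.6 = 8933.71 lb.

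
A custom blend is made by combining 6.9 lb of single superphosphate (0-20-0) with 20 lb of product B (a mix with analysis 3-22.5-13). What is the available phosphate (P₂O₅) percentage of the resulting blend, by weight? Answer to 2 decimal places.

Total mass = 6.9 + 20 = 26.9 lb.
P₂O₅ mass = 20%×6.9 + 22.5%×20 = 5.88 lb.
% P₂O₅ = 5.88 / 26.9 = 21.8587%.

21.86% P₂O₅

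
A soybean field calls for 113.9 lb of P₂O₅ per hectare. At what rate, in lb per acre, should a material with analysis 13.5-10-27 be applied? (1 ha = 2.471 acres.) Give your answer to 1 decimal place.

Product per hectare = 113.9 / 10% = 1139 lb.
Convert to per acre: 1139 × 0.404694 = 460.947 lb.

460.9 lb of product per acre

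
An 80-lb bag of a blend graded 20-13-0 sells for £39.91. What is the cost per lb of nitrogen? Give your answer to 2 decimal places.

N in bag = 80 × 20% = 16 lb.
Cost per lb N = £39.91 / 16 = £2.4944.

£2.49 per lb N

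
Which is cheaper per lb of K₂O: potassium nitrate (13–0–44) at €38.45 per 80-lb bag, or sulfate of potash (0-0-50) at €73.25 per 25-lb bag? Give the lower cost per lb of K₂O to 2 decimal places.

potassium nitrate: K₂O per bag = 80 × 44% = 35.2 lb; cost = 38.45 / 35.2 = €1.0923/lb K₂O.
sulfate of potash: K₂O per bag = 25 × 50% = 12.5 lb; cost = 73.25 / 12.5 = €5.8600/lb K₂O.
potassium nitrate is cheaper.

€1.09 per lb K₂O (potassium nitrate)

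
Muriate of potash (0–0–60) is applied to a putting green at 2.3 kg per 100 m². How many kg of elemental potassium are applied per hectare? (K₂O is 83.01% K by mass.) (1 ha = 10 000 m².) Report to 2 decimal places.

114.55 kg K per hectare

K₂O per 100 m² = 2.3 × 60% = 1.38 kg.
Elemental K = 1.38 × 0.8301 = 1.14554 kg per 100 m².
Convert to per hectare: 1.14554 × 100 = 114.554 kg.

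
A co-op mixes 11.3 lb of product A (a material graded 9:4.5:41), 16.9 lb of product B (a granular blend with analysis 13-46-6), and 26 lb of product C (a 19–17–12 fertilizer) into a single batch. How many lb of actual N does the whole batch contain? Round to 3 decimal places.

N mass = 9%×11.3 + 13%×16.9 + 19%×26 = 8.154 lb.

8.154 lb N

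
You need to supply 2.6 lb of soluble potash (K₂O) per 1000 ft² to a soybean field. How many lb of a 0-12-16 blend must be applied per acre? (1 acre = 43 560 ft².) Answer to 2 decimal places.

Product per 1000 ft² = 2.6 / 16% = 16.25 lb.
Convert to per acre: 16.25 × 43.56 = 707.85 lb.

707.85 lb of product per acre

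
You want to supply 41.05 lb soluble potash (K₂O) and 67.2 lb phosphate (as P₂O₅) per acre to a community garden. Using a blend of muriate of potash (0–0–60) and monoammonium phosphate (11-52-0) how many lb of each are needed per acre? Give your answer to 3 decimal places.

Let a = lb of muriate of potash, b = lb of monoammonium phosphate (per acre).
K₂O: 0.6·a + 0·b = 41.05
P₂O₅: 0·a + 0.52·b = 67.2
Solving simultaneously: a = 68.4167, b = 129.2308.

68.417 lb muriate of potash, 129.231 lb monoammonium phosphate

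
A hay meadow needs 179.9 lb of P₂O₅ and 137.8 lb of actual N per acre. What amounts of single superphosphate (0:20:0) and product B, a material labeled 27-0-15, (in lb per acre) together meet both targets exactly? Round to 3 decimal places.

With a, b = lb per acre of single superphosphate and product B:
P₂O₅: 0.2·a + 0·b = 179.9
N: 0·a + 0.27·b = 137.8
Solving simultaneously: a = 899.5, b = 510.3704.

899.500 lb single superphosphate, 510.370 lb product B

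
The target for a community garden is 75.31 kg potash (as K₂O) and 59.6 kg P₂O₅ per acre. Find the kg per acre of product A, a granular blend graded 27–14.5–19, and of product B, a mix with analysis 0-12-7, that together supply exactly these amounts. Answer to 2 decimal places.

Let a = kg of product A, b = kg of product B (per acre).
K₂O: 0.19·a + 0.07·b = 75.31
P₂O₅: 0.145·a + 0.12·b = 59.6
From row1: a = (75.31 − 0.07·b) / 0.19.
Into row2: 0.145·(75.31 − 0.07·b)/0.19 + 0.12·b = 59.6 → b = 31.9407, a = 384.601.

384.60 kg product A, 31.94 kg product B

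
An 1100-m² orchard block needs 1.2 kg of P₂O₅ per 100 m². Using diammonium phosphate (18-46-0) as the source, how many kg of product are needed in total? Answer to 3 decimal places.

28.696 kg

Product per 100 m² = 1.2 / 46% = 2.6087 kg.
Total product = 2.6087 × 1100 / 100 = 28.6957 kg.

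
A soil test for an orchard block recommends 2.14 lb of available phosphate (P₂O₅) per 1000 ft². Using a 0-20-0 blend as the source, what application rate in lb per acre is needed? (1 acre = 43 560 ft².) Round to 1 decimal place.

Product per 1000 ft² = 2.14 / 20% = 10.7 lb.
Convert to per acre: 10.7 × 43.56 = 466.092 lb.

466.1 lb of product per acre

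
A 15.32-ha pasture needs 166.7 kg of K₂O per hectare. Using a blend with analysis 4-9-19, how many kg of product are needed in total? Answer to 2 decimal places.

13441.28 kg

Product per hectare = 166.7 / 19% = 877.368 kg.
Total product = 877.368 × 15.32 = 13441.284 kg.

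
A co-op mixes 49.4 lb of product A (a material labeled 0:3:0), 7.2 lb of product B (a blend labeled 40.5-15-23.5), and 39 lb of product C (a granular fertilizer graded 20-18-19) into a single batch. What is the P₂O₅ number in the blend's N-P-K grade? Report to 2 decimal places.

Total mass = 49.4 + 7.2 + 39 = 95.6 lb.
P₂O₅ mass = 3%×49.4 + 15%×7.2 + 18%×39 = 9.582 lb.
% P₂O₅ = 9.582 / 95.6 = 10.023%.

10.02% P₂O₅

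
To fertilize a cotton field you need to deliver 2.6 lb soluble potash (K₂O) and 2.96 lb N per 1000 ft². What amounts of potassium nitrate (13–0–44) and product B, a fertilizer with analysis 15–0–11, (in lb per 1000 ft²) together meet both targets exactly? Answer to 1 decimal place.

Per-1000 ft² balance (a = potassium nitrate, b = product B):
K₂O: 0.44·a + 0.11·b = 2.6
N: 0.13·a + 0.15·b = 2.96
Eliminate a: (row1) − 0.44/0.13·(row2) → -0.397692·b = -7.41846, so b = 18.6538.
Back-substitute: a = (2.6 − 0.11·18.6538) / 0.44 = 1.24565.

1.2 lb potassium nitrate, 18.7 lb product B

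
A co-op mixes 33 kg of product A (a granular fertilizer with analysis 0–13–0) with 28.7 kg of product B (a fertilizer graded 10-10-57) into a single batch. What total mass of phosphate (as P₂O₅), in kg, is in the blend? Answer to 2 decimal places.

P₂O₅ mass = 13%×33 + 10%×28.7 = 7.16 kg.

7.16 kg P₂O₅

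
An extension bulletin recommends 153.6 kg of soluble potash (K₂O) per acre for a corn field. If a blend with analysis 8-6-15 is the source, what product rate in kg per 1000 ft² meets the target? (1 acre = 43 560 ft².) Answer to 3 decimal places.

Product per acre = 153.6 / 15% = 1024 kg.
Convert to per 1000 ft²: 1024 × 0.0229568 = 23.5078 kg.

23.508 kg of product per thousand sq ft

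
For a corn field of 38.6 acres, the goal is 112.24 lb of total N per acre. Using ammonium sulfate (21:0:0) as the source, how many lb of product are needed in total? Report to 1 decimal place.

20630.8 lb

Product per acre = 112.24 / 21% = 534.476 lb.
Total product = 534.476 × 38.6 = 20630.78 lb.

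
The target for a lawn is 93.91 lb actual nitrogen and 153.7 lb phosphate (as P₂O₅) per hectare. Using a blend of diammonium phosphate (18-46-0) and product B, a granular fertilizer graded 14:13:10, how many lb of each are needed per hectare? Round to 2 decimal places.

227.07 lb diammonium phosphate, 378.84 lb product B

Let a = lb of diammonium phosphate, b = lb of product B (per hectare).
N: 0.18·a + 0.14·b = 93.91
P₂O₅: 0.46·a + 0.13·b = 153.7
Eliminate a: (row1) − 0.18/0.46·(row2) → 0.0891304·b = 33.7665, so b = 378.844.
Back-substitute: a = (93.91 − 0.14·378.844) / 0.18 = 227.066.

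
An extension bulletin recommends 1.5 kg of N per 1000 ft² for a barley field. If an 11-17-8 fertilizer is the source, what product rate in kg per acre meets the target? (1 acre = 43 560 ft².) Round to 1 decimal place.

594.0 kg of product per acre

Product per 1000 ft² = 1.5 / 11% = 13.6364 kg.
Convert to per acre: 13.6364 × 43.56 = 594 kg.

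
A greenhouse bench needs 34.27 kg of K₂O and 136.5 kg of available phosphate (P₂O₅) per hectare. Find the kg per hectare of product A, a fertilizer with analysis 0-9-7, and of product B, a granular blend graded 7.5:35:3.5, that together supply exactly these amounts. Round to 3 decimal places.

With a, b = kg per hectare of product A and product B:
K₂O: 0.07·a + 0.035·b = 34.27
P₂O₅: 0.09·a + 0.35·b = 136.5
Eliminate b: (row1) − 0.035/0.35·(row2) → 0.061·a = 20.62, so a = 338.0328.
Then b = (136.5 − 0.09·338.0328) / 0.35 = 303.0773.

338.033 kg product A, 303.077 kg product B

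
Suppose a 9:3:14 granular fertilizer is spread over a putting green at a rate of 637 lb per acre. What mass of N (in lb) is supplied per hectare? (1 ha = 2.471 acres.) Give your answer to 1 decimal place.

141.7 lb N per hectare

nitrogen per acre = 637 × 9% = 57.33 lb.
Convert to per hectare: 57.33 × 2.471 = 141.662 lb.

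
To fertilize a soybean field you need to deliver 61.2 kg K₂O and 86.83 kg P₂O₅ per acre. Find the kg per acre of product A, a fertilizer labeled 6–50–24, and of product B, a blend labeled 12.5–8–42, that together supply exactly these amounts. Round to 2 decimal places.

Per-acre balance (a = product A, b = product B):
K₂O: 0.24·a + 0.42·b = 61.2
P₂O₅: 0.5·a + 0.08·b = 86.83
From row1: a = (61.2 − 0.42·b) / 0.24.
Into row2: 0.5·(61.2 − 0.42·b)/0.24 + 0.08·b = 86.83 → b = 51.1572, a = 165.4748.

165.47 kg product A, 51.16 kg product B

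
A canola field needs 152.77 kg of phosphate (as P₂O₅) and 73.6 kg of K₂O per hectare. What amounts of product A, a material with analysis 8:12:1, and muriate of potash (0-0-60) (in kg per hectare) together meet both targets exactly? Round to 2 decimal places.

1273.08 kg product A, 101.45 kg muriate of potash

With a, b = kg per hectare of product A and muriate of potash:
P₂O₅: 0.12·a + 0·b = 152.77
K₂O: 0.01·a + 0.6·b = 73.6
From row1: a = (152.77 − 0·b) / 0.12.
Into row2: 0.01·(152.77 − 0·b)/0.12 + 0.6·b = 73.6 → b = 101.449, a = 1273.083.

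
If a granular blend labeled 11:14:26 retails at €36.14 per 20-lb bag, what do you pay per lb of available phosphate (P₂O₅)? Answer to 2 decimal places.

P₂O₅ in bag = 20 × 14% = 2.8 lb.
Cost per lb P₂O₅ = €36.14 / 2.8 = €12.9071.

€12.91 per lb P₂O₅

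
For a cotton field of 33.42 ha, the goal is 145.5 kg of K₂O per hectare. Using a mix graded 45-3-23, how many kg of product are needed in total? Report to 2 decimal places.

21141.78 kg

Product per hectare = 145.5 / 23% = 632.609 kg.
Total product = 632.609 × 33.42 = 21141.783 kg.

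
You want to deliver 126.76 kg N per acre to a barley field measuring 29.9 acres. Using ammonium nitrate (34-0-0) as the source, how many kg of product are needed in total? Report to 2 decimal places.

11147.42 kg

Product per acre = 126.76 / 34% = 372.824 kg.
Total product = 372.824 × 29.9 = 11147.424 kg.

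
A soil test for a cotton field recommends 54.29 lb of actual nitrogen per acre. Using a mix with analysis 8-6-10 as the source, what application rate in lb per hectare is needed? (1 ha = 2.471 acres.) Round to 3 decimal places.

1676.882 lb of product per hectare

Product per acre = 54.29 / 8% = 678.625 lb.
Convert to per hectare: 678.625 × 2.471 = 1676.8824 lb.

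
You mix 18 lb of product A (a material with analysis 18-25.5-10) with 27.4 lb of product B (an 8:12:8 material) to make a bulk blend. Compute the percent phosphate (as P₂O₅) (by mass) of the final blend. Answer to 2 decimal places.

Total mass = 18 + 27.4 = 45.4 lb.
P₂O₅ mass = 25.5%×18 + 12%×27.4 = 7.878 lb.
% P₂O₅ = 7.878 / 45.4 = 17.3524%.

17.35% P₂O₅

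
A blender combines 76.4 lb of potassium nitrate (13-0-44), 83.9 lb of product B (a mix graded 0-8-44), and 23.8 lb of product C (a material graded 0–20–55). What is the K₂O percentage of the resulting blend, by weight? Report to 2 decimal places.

Total mass = 76.4 + 83.9 + 23.8 = 184.1 lb.
K₂O mass = 44%×76.4 + 44%×83.9 + 55%×23.8 = 83.622 lb.
% K₂O = 83.622 / 184.1 = 45.4221%.

45.42% K₂O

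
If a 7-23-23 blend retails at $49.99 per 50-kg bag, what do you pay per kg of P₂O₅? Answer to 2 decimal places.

P₂O₅ in bag = 50 × 23% = 11.5 kg.
Cost per kg P₂O₅ = $49.99 / 11.5 = $4.3470.

$4.35 per kg P₂O₅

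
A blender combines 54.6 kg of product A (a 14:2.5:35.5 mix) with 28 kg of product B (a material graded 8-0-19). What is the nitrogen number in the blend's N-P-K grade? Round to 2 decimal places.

11.97% N

Total mass = 54.6 + 28 = 82.6 kg.
N mass = 14%×54.6 + 8%×28 = 9.884 kg.
% N = 9.884 / 82.6 = 11.9661%.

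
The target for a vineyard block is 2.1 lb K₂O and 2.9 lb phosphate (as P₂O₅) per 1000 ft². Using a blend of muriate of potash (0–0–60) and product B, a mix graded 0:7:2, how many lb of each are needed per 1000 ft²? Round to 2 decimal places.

Let a = lb of muriate of potash, b = lb of product B (per 1000 ft²).
K₂O: 0.6·a + 0.02·b = 2.1
P₂O₅: 0·a + 0.07·b = 2.9
Solving simultaneously: a = 2.11905, b = 41.4286.

2.12 lb muriate of potash, 41.43 lb product B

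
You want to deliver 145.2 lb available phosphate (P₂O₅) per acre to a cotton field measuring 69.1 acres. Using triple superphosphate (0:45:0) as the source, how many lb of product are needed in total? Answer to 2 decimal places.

Product per acre = 145.2 / 45% = 322.667 lb.
Total product = 322.667 × 69.1 = 22296.267 lb.

22296.27 lb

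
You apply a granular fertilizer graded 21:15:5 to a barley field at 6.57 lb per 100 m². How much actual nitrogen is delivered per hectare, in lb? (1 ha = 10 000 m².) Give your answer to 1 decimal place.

nitrogen per 100 m² = 6.57 × 21% = 1.3797 lb.
Convert to per hectare: 1.3797 × 100 = 137.97 lb.

138.0 lb N per hectare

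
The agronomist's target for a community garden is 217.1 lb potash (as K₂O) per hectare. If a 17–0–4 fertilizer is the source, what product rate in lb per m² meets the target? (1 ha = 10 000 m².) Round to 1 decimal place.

Product per hectare = 217.1 / 4% = 5427.5 lb.
Convert to per m²: 5427.5 × 0.0001 = 0.54275 lb.

0.5 lb of product per sq m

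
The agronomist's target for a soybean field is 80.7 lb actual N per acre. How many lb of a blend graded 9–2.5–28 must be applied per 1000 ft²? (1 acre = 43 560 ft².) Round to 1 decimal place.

Product per acre = 80.7 / 9% = 896.667 lb.
Convert to per 1000 ft²: 896.667 × 0.0229568 = 20.5846 lb.

20.6 lb of product per thousand sq ft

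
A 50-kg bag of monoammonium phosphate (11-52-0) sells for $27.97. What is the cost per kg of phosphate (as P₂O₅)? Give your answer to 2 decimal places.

P₂O₅ in bag = 50 × 52% = 26 kg.
Cost per kg P₂O₅ = $27.97 / 26 = $1.0758.

$1.08 per kg P₂O₅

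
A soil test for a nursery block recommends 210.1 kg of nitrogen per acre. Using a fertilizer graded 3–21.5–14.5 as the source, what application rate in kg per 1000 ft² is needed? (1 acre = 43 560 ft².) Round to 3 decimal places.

Product per acre = 210.1 / 3% = 7003.33 kg.
Convert to per 1000 ft²: 7003.33 × 0.0229568 = 160.7744 kg.

160.774 kg of product per thousand sq ft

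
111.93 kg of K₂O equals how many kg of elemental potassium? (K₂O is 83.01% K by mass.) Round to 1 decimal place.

92.9 kg K

K = 111.93 × 0.8301 = 92.9131 kg.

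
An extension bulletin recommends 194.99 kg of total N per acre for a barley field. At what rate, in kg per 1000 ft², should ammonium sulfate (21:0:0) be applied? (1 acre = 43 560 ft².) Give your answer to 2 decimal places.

21.32 kg of product per thousand sq ft

Product per acre = 194.99 / 21% = 928.524 kg.
Convert to per 1000 ft²: 928.524 × 0.0229568 = 21.316 kg.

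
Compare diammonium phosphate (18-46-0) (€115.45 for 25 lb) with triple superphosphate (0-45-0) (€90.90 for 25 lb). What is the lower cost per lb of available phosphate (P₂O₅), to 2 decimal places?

diammonium phosphate: P₂O₅ per bag = 25 × 46% = 11.5 lb; cost = 115.45 / 11.5 = €10.0391/lb P₂O₅.
triple superphosphate: P₂O₅ per bag = 25 × 45% = 11.25 lb; cost = 90.90 / 11.25 = €8.0800/lb P₂O₅.
triple superphosphate is cheaper.

€8.08 per lb P₂O₅ (triple superphosphate)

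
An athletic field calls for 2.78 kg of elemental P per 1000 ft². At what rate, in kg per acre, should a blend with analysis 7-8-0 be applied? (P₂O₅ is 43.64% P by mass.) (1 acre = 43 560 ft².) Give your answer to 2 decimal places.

As P₂O₅: 2.78 / 0.4364 = 6.3703 kg per 1000 ft².
Product per 1000 ft² = 6.3703 / 8% = 79.6288 kg.
Convert to per acre: 79.6288 × 43.56 = 3468.6297 kg.

3468.63 kg of product per acre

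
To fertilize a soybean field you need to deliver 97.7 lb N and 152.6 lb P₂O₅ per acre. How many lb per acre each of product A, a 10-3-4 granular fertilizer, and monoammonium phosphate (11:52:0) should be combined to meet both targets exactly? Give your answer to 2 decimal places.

Let a = lb of product A, b = lb of monoammonium phosphate (per acre).
N: 0.1·a + 0.11·b = 97.7
P₂O₅: 0.03·a + 0.52·b = 152.6
Eliminate b: (row1) − 0.11/0.52·(row2) → 0.0936538·a = 65.4192, so a = 698.522.
Then b = (152.6 − 0.03·698.522) / 0.52 = 253.162.

698.52 lb product A, 253.16 lb monoammonium phosphate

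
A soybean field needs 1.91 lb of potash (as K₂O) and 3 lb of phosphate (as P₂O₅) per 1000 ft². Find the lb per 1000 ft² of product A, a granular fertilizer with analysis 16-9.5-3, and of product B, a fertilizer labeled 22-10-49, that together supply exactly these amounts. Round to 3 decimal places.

29.369 lb product A, 2.100 lb product B

Let a = lb of product A, b = lb of product B (per 1000 ft²).
K₂O: 0.03·a + 0.49·b = 1.91
P₂O₅: 0.095·a + 0.1·b = 3
Solving simultaneously: a = 29.3685, b = 2.09989.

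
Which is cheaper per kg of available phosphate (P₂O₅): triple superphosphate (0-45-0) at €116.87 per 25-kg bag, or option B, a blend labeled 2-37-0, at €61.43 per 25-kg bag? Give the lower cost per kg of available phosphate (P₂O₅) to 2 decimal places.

triple superphosphate: P₂O₅ per bag = 25 × 45% = 11.25 kg; cost = 116.87 / 11.25 = €10.3884/kg P₂O₅.
option B: P₂O₅ per bag = 25 × 37% = 9.25 kg; cost = 61.43 / 9.25 = €6.6411/kg P₂O₅.
option B is cheaper.

€6.64 per kg P₂O₅ (option B)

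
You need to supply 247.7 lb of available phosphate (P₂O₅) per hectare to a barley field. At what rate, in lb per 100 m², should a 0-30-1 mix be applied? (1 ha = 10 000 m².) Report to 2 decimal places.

Product per hectare = 247.7 / 30% = 825.667 lb.
Convert to per 100 m²: 825.667 × 0.01 = 8.25667 lb.

8.26 lb of product per hundred sq m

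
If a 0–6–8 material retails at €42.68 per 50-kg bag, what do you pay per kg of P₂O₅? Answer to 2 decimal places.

P₂O₅ in bag = 50 × 6% = 3 kg.
Cost per kg P₂O₅ = €42.68 / 3 = €14.2267.

€14.23 per kg P₂O₅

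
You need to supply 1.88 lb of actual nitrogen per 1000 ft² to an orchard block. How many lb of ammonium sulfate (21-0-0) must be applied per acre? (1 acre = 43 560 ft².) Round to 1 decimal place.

390.0 lb of product per acre

Product per 1000 ft² = 1.88 / 21% = 8.95238 lb.
Convert to per acre: 8.95238 × 43.56 = 389.966 lb.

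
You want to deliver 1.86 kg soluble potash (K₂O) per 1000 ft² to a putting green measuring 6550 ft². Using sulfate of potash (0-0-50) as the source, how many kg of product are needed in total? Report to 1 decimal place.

Product per 1000 ft² = 1.86 / 50% = 3.72 kg.
Total product = 3.72 × 6550 / 1000 = 24.366 kg.

24.4 kg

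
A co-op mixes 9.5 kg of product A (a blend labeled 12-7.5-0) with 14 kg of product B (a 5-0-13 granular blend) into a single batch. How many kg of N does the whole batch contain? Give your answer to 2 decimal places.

1.84 kg N

N mass = 12%×9.5 + 5%×14 = 1.84 kg.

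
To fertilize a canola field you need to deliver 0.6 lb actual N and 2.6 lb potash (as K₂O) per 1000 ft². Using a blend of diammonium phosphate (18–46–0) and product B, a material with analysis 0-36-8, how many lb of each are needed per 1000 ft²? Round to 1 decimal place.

3.3 lb diammonium phosphate, 32.5 lb product B

Let a = lb of diammonium phosphate, b = lb of product B (per 1000 ft²).
N: 0.18·a + 0·b = 0.6
K₂O: 0·a + 0.08·b = 2.6
Solving simultaneously: a = 3.33333, b = 32.5.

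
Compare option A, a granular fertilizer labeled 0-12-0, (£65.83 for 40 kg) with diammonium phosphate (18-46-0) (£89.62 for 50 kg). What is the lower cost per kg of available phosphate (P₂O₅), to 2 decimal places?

£3.90 per kg P₂O₅ (diammonium phosphate)

option A: P₂O₅ per bag = 40 × 12% = 4.8 kg; cost = 65.83 / 4.8 = £13.7146/kg P₂O₅.
diammonium phosphate: P₂O₅ per bag = 50 × 46% = 23 kg; cost = 89.62 / 23 = £3.8965/kg P₂O₅.
diammonium phosphate is cheaper.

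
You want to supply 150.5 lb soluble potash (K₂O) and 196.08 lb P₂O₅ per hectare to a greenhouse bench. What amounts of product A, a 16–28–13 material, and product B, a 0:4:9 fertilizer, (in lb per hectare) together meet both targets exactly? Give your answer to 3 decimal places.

Let a = lb of product A, b = lb of product B (per hectare).
K₂O: 0.13·a + 0.09·b = 150.5
P₂O₅: 0.28·a + 0.04·b = 196.08
From row1: a = (150.5 − 0.09·b) / 0.13.
Into row2: 0.28·(150.5 − 0.09·b)/0.13 + 0.04·b = 196.08 → b = 832.48, a = 581.36.

581.360 lb product A, 832.480 lb product B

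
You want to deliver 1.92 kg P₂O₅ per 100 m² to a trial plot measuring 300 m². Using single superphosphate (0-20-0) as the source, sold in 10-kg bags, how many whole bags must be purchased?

3 bags

Product per 100 m² = 1.92 / 20% = 9.6 kg.
Total product = 9.6 × 300 / 100 = 28.8 kg.
Bags = ⌈28.8 / 10⌉ = 3.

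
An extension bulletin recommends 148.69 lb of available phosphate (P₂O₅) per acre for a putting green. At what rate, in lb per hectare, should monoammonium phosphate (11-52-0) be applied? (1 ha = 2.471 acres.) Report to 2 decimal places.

706.56 lb of product per hectare

Product per acre = 148.69 / 52% = 285.942 lb.
Convert to per hectare: 285.942 × 2.471 = 706.563 lb.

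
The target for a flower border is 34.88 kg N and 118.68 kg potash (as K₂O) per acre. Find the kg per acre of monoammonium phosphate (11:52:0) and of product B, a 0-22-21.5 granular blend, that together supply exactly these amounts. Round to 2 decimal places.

317.09 kg monoammonium phosphate, 552.00 kg product B

Per-acre balance (a = monoammonium phosphate, b = product B):
N: 0.11·a + 0·b = 34.88
K₂O: 0·a + 0.215·b = 118.68
Solving simultaneously: a = 317.091, b = 552.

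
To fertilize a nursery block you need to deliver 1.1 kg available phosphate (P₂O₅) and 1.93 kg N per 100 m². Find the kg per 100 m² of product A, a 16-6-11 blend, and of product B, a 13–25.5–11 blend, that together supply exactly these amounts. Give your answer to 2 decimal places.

10.58 kg product A, 1.82 kg product B

With a, b = kg per 100 m² of product A and product B:
P₂O₅: 0.06·a + 0.255·b = 1.1
N: 0.16·a + 0.13·b = 1.93
Solving simultaneously: a = 10.5803, b = 1.82424.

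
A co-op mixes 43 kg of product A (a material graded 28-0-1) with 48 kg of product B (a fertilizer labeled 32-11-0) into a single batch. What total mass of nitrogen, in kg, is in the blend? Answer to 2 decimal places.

N mass = 28%×43 + 32%×48 = 27.4 kg.

27.40 kg N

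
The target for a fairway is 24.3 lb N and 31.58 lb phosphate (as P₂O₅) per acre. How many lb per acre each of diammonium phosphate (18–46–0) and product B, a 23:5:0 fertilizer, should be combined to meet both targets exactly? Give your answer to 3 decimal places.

62.483 lb diammonium phosphate, 56.752 lb product B

Per-acre balance (a = diammonium phosphate, b = product B):
N: 0.18·a + 0.23·b = 24.3
P₂O₅: 0.46·a + 0.05·b = 31.58
Eliminate a: (row1) − 0.18/0.46·(row2) → 0.210435·b = 11.9426, so b = 56.7521.
Back-substitute: a = (24.3 − 0.23·56.7521) / 0.18 = 62.48347.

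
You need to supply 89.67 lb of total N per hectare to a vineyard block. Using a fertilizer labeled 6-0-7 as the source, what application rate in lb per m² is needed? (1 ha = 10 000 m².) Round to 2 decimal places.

0.15 lb of product per sq m

Product per hectare = 89.67 / 6% = 1494.5 lb.
Convert to per m²: 1494.5 × 0.0001 = 0.14945 lb.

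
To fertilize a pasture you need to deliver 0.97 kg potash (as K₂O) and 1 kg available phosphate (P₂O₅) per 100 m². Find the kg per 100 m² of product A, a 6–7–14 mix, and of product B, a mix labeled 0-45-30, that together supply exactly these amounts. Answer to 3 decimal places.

3.250 kg product A, 1.717 kg product B

Per-100 m² balance (a = product A, b = product B):
K₂O: 0.14·a + 0.3·b = 0.97
P₂O₅: 0.07·a + 0.45·b = 1
Eliminate b: (row1) − 0.3/0.45·(row2) → 0.0933333·a = 0.303333, so a = 3.25.
Then b = (1 − 0.07·3.25) / 0.45 = 1.71667.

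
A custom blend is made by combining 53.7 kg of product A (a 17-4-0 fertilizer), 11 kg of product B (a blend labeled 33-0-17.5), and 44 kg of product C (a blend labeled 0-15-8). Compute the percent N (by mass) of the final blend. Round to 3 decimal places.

11.738% N

Total mass = 53.7 + 11 + 44 = 108.7 kg.
N mass = 17%×53.7 + 33%×11 + 0%×44 = 12.759 kg.
% N = 12.759 / 108.7 = 11.7378%.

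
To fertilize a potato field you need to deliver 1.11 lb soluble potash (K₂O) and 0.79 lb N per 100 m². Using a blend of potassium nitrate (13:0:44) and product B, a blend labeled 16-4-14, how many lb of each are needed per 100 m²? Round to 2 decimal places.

Let a = lb of potassium nitrate, b = lb of product B (per 100 m²).
K₂O: 0.44·a + 0.14·b = 1.11
N: 0.13·a + 0.16·b = 0.79
From row1: a = (1.11 − 0.14·b) / 0.44.
Into row2: 0.13·(1.11 − 0.14·b)/0.44 + 0.16·b = 0.79 → b = 3.89464, a = 1.28352.

1.28 lb potassium nitrate, 3.89 lb product B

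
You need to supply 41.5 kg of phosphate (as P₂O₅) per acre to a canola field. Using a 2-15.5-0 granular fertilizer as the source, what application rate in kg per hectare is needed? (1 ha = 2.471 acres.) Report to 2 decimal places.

Product per acre = 41.5 / 15.5% = 267.742 kg.
Convert to per hectare: 267.742 × 2.471 = 661.5903 kg.

661.59 kg of product per hectare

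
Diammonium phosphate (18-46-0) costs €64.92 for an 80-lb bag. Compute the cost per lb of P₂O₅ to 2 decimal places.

€1.76 per lb P₂O₅

P₂O₅ in bag = 80 × 46% = 36.8 lb.
Cost per lb P₂O₅ = €64.92 / 36.8 = €1.7641.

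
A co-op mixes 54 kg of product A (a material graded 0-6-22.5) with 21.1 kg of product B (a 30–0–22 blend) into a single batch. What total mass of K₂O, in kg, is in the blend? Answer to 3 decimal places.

16.792 kg K₂O

K₂O mass = 22.5%×54 + 22%×21.1 = 16.792 kg.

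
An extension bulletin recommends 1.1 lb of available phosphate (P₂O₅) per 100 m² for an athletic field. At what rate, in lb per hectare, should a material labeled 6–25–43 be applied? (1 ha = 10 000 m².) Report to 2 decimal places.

440.00 lb of product per hectare

Product per 100 m² = 1.1 / 25% = 4.4 lb.
Convert to per hectare: 4.4 × 100 = 440 lb.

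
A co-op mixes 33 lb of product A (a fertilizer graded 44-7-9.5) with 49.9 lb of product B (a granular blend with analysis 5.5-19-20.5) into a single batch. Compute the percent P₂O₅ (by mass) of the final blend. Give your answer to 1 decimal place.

Total mass = 33 + 49.9 = 82.9 lb.
P₂O₅ mass = 7%×33 + 19%×49.9 = 11.791 lb.
% P₂O₅ = 11.791 / 82.9 = 14.2232%.

14.2% P₂O₅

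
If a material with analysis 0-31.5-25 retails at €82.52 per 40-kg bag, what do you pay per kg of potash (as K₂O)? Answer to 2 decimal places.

€8.25 per kg K₂O

K₂O in bag = 40 × 25% = 10 kg.
Cost per kg K₂O = €82.52 / 10 = €8.2520.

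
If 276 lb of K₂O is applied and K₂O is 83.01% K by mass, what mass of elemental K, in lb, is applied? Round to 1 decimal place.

K = 276 × 0.8301 = 229.108 lb.

229.1 lb K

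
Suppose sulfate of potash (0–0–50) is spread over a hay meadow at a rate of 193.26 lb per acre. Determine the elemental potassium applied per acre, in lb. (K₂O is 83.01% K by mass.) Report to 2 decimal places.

K₂O per acre = 193.26 × 50% = 96.63 lb.
Elemental K = 96.63 × 0.8301 = 80.2126 lb per acre.

80.21 lb K per acre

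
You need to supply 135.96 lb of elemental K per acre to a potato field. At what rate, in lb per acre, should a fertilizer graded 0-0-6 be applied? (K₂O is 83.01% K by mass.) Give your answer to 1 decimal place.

As K₂O: 135.96 / 0.8301 = 163.787 lb per acre.
Product per acre = 163.787 / 6% = 2729.79 lb.

2729.8 lb of product per acre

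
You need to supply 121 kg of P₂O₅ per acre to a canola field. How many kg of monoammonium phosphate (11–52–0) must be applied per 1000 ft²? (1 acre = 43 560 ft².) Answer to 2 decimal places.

Product per acre = 121 / 52% = 232.692 kg.
Convert to per 1000 ft²: 232.692 × 0.0229568 = 5.34188 kg.

5.34 kg of product per thousand sq ft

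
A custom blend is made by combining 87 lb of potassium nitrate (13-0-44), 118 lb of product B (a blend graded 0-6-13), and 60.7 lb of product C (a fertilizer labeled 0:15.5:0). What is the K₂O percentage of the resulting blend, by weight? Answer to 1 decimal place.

Total mass = 87 + 118 + 60.7 = 265.7 lb.
K₂O mass = 44%×87 + 13%×118 + 0%×60.7 = 53.62 lb.
% K₂O = 53.62 / 265.7 = 20.1807%.

20.2% K₂O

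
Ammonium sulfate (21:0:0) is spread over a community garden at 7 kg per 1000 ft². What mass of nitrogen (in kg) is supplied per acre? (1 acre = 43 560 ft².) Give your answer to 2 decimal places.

64.03 kg N per acre

nitrogen per 1000 ft² = 7 × 21% = 1.47 kg.
Convert to per acre: 1.47 × 43.56 = 64.0332 kg.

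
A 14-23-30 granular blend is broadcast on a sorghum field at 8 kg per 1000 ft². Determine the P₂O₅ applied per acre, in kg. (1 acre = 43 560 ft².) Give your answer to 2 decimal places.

P₂O₅ per 1000 ft² = 8 × 23% = 1.84 kg.
Convert to per acre: 1.84 × 43.56 = 80.1504 kg.

80.15 kg P₂O₅ per acre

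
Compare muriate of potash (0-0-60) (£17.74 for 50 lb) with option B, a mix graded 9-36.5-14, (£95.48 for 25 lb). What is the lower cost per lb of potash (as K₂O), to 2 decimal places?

£0.59 per lb K₂O (muriate of potash)

muriate of potash: K₂O per bag = 50 × 60% = 30 lb; cost = 17.74 / 30 = £0.5913/lb K₂O.
option B: K₂O per bag = 25 × 14% = 3.5 lb; cost = 95.48 / 3.5 = £27.2800/lb K₂O.
muriate of potash is cheaper.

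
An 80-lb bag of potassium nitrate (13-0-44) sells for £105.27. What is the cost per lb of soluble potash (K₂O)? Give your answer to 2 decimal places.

£2.99 per lb K₂O

K₂O in bag = 80 × 44% = 35.2 lb.
Cost per lb K₂O = £105.27 / 35.2 = £2.9906.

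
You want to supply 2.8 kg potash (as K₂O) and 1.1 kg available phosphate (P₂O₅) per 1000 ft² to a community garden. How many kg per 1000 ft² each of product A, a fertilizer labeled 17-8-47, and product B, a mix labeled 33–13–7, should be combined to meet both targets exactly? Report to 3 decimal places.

With a, b = kg per 1000 ft² of product A and product B:
K₂O: 0.47·a + 0.07·b = 2.8
P₂O₅: 0.08·a + 0.13·b = 1.1
Eliminate a: (row1) − 0.47/0.08·(row2) → -0.69375·b = -3.6625, so b = 5.27928.
Back-substitute: a = (2.8 − 0.07·5.27928) / 0.47 = 5.17117.

5.171 kg product A, 5.279 kg product B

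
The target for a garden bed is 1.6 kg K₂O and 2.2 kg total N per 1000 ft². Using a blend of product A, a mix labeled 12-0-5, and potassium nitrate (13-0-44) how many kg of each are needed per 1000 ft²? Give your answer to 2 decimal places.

16.41 kg product A, 1.77 kg potassium nitrate

Let a = kg of product A, b = kg of potassium nitrate (per 1000 ft²).
K₂O: 0.05·a + 0.44·b = 1.6
N: 0.12·a + 0.13·b = 2.2
Solving simultaneously: a = 16.4147, b = 1.77106.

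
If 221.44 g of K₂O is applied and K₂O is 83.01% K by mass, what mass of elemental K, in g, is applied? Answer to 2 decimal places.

K = 221.44 × 0.8301 = 183.817 g.

183.82 g K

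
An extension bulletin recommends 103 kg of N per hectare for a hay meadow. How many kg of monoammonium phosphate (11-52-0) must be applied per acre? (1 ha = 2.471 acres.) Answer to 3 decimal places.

378.941 kg of product per acre

Product per hectare = 103 / 11% = 936.364 kg.
Convert to per acre: 936.364 × 0.404694 = 378.9412 kg.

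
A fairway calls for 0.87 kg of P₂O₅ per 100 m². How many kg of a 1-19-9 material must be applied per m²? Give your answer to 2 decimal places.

Product per 100 m² = 0.87 / 19% = 4.57895 kg.
Convert to per m²: 4.57895 × 0.01 = 0.0457895 kg.

0.05 kg of product per sq m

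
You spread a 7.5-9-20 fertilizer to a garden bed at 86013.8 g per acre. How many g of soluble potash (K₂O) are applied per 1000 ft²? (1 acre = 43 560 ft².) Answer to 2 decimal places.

K₂O per acre = 86013.8 × 20% = 17202.8 g.
Convert to per 1000 ft²: 17202.8 × 0.0229568 = 394.921 g.

394.92 g K₂O per thousand sq ft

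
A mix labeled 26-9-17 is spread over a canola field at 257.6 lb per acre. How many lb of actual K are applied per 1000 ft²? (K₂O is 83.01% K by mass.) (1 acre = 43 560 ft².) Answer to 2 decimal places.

0.83 lb K per thousand sq ft

K₂O per acre = 257.6 × 17% = 43.792 lb.
Elemental K = 43.792 × 0.8301 = 36.3517 lb per acre.
Convert to per 1000 ft²: 36.3517 × 0.0229568 = 0.834521 lb.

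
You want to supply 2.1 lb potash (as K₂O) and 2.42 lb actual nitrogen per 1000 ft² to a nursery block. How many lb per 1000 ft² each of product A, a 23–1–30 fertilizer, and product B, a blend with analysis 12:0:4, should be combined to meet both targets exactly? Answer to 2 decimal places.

5.79 lb product A, 9.07 lb product B

With a, b = lb per 1000 ft² of product A and product B:
K₂O: 0.3·a + 0.04·b = 2.1
N: 0.23·a + 0.12·b = 2.42
From row1: a = (2.1 − 0.04·b) / 0.3.
Into row2: 0.23·(2.1 − 0.04·b)/0.3 + 0.12·b = 2.42 → b = 9.06716, a = 5.79104.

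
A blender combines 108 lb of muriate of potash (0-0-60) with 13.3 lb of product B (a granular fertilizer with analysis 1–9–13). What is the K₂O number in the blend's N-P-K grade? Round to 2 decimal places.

54.85% K₂O

Total mass = 108 + 13.3 = 121.3 lb.
K₂O mass = 60%×108 + 13%×13.3 = 66.529 lb.
% K₂O = 66.529 / 121.3 = 54.8467%.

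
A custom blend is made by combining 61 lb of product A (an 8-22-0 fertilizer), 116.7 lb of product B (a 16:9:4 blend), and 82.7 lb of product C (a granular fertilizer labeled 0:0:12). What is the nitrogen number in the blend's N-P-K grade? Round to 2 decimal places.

9.04% N

Total mass = 61 + 116.7 + 82.7 = 260.4 lb.
N mass = 8%×61 + 16%×116.7 + 0%×82.7 = 23.552 lb.
% N = 23.552 / 260.4 = 9.04455%.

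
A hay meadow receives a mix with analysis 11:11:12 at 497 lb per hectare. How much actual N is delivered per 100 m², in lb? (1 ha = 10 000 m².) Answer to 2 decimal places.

nitrogen per hectare = 497 × 11% = 54.67 lb.
Convert to per 100 m²: 54.67 × 0.01 = 0.5467 lb.

0.55 lb N per hundred sq m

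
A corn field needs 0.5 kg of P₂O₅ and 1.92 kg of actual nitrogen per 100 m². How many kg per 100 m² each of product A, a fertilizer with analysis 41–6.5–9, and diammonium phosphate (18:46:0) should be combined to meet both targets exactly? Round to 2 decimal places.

4.48 kg product A, 0.45 kg diammonium phosphate

Per-100 m² balance (a = product A, b = diammonium phosphate):
P₂O₅: 0.065·a + 0.46·b = 0.5
N: 0.41·a + 0.18·b = 1.92
From row1: a = (0.5 − 0.46·b) / 0.065.
Into row2: 0.41·(0.5 − 0.46·b)/0.065 + 0.18·b = 1.92 → b = 0.453363, a = 4.48389.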